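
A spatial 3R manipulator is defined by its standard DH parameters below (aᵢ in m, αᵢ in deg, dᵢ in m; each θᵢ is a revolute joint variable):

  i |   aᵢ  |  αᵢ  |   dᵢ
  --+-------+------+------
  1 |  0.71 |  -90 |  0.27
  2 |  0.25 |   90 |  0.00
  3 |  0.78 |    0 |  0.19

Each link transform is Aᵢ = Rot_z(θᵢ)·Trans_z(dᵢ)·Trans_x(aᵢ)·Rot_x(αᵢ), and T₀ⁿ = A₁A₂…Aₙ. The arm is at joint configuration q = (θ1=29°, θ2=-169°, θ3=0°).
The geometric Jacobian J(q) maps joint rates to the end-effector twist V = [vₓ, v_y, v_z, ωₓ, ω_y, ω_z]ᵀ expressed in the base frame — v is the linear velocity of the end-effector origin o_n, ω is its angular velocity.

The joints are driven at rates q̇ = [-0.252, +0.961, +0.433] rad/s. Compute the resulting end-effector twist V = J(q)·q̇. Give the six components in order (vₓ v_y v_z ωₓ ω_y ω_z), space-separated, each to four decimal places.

o_n = [-0.2950, -0.1635, 0.2800]
J₁: ẑ×o_n = [0.1635, -0.2950, 0.0000], ω = ẑ
J2: z=[-0.4848, 0.8746, 0.0000] o=[0.6210, 0.3442, 0.2700] → [0.0088, 0.0049, 1.0473, -0.4848, 0.8746, 0.0000]
J3: z=[-0.1669, -0.0925, -0.9816] o=[0.4063, 0.2252, 0.3177] → [-0.3782, 0.6822, 0.0000, -0.1669, -0.0925, -0.9816]
V = J·q̇ = [-0.1965, 0.3744, 1.0065, -0.5382, 0.8005, -0.6770]

-0.1965 0.3744 1.0065 -0.5382 0.8005 -0.6770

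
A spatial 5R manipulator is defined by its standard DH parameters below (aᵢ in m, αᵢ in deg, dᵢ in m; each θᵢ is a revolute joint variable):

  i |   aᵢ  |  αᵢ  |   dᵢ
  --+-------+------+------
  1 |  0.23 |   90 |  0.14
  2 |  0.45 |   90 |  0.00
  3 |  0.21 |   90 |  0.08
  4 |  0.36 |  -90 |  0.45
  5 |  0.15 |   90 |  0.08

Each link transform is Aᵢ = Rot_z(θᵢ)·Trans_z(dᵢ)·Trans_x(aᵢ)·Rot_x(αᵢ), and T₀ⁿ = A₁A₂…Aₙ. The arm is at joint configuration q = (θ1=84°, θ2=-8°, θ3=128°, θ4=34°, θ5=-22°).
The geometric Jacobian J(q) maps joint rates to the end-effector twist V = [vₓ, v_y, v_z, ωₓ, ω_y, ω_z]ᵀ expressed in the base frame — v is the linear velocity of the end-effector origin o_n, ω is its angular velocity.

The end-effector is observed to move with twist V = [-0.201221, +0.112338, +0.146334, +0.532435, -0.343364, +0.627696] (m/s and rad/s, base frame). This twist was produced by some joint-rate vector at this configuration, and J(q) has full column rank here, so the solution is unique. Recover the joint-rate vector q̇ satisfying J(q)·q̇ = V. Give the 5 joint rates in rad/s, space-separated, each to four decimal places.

0.4270 0.1690 0.5880 -0.0010 -0.9010

o_n = [0.8325, 0.5745, -0.3498]
J₁: ẑ×o_n = [-0.5745, 0.8325, 0.0000], ω = ẑ
J2: z=[0.9945, -0.1045, 0.0000] o=[0.0240, 0.2287, 0.1400] → [0.0512, 0.4871, 0.4284, 0.9945, -0.1045, 0.0000]
J3: z=[-0.0145, -0.1384, -0.9903] o=[0.0706, 0.6719, 0.0774] → [-0.0373, -0.7607, 0.1069, -0.0145, -0.1384, -0.9903]
J4: z=[0.6939, 0.7117, -0.1097] o=[0.2207, 0.5162, 0.0161] → [-0.2540, 0.1868, -0.3950, 0.6939, 0.7117, -0.1097]
J5: z=[-0.4147, 0.2704, -0.8689] o=[0.7448, 0.6031, -0.2070] → [-0.0634, -0.1354, -0.0119, -0.4147, 0.2704, -0.8689]
q̇ = J⁺·V = [0.4270, 0.1690, 0.5880, -0.0010, -0.9010]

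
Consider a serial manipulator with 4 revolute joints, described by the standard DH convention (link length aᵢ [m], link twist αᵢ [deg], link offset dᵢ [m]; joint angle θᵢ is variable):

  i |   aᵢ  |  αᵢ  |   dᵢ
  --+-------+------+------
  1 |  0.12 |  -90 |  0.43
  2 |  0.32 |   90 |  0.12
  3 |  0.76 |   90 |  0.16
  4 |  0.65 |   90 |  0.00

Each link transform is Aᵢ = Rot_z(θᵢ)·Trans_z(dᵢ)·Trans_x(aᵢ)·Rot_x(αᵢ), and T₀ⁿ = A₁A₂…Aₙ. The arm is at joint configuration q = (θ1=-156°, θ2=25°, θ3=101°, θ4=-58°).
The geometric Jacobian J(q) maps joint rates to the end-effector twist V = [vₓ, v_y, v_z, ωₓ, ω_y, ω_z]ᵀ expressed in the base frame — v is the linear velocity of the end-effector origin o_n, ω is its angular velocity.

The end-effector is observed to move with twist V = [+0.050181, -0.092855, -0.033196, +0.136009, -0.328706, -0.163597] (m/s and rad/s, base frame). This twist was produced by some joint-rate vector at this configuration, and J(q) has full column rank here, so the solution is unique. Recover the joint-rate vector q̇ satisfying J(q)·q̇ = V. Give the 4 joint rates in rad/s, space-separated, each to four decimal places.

0.0670 0.3350 -0.2050 0.1080

o_n = [0.4407, -1.1219, 0.0292]
J₁: ẑ×o_n = [1.1219, 0.4407, -0.0000], ω = ẑ
J2: z=[0.4067, -0.9135, 0.0000] o=[-0.1096, -0.0488, 0.4300] → [0.3661, 0.1630, 0.0663, 0.4067, -0.9135, 0.0000]
J3: z=[-0.3861, -0.1719, 0.9063] o=[-0.3258, -0.2764, 0.2948] → [0.8119, 0.5922, 0.4582, -0.3861, -0.1719, 0.9063]
J4: z=[-0.7351, -0.5362, -0.4149] o=[0.0360, -0.9320, 0.5011] → [0.1742, -0.5148, 0.3566, -0.7351, -0.5362, -0.4149]
q̇ = J⁺·V = [0.0670, 0.3350, -0.2050, 0.1080]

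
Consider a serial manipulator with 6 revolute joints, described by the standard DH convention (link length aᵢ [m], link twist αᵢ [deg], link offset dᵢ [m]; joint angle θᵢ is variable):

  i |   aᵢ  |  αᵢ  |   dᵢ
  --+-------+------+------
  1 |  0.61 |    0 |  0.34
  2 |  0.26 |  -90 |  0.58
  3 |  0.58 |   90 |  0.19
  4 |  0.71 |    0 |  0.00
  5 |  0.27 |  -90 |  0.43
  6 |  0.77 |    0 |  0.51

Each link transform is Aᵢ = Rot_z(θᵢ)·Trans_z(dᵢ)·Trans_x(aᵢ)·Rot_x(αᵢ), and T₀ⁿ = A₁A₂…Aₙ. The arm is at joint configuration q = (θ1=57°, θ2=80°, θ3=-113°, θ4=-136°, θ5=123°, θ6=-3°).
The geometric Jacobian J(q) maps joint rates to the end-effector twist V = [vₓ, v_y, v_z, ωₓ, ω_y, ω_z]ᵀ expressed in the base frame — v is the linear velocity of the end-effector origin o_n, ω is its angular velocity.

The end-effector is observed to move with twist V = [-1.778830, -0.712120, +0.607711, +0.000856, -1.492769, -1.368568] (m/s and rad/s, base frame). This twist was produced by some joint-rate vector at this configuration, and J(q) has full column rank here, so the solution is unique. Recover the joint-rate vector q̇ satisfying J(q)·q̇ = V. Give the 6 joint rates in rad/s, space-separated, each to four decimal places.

o_n = [0.8278, 0.1041, 1.8374]
J₁: ẑ×o_n = [-0.1041, 0.8278, 0.0000], ω = ẑ
J2: z=[0.0000, 0.0000, 1.0000] o=[0.3322, 0.5116, 0.3400] → [0.4075, 0.4956, -0.0000, 0.0000, 0.0000, 1.0000]
J3: z=[-0.6820, -0.7314, 0.0000] o=[0.1421, 0.6889, 0.9200] → [-0.6710, 0.6257, 0.9003, -0.6820, -0.7314, 0.0000]
J4: z=[0.6732, -0.6278, -0.3907] o=[0.1782, 0.3954, 1.4539] → [-0.3546, -0.5120, 0.2117, 0.6732, -0.6278, -0.3907]
J5: z=[0.6732, -0.6278, -0.3907] o=[0.3687, 0.8922, 0.9838] → [-0.8439, -0.7541, -0.2423, 0.6732, -0.6278, -0.3907]
J6: z=[-0.6002, -0.7726, 0.2071] o=[0.7747, 0.5966, 1.0579] → [-0.5003, 0.4789, 0.3366, -0.6002, -0.7726, 0.2071]
q̇ = J⁺·V = [-0.2300, -0.8000, 0.7170, 0.2030, 0.8670, 0.3840]

-0.2300 -0.8000 0.7170 0.2030 0.8670 0.3840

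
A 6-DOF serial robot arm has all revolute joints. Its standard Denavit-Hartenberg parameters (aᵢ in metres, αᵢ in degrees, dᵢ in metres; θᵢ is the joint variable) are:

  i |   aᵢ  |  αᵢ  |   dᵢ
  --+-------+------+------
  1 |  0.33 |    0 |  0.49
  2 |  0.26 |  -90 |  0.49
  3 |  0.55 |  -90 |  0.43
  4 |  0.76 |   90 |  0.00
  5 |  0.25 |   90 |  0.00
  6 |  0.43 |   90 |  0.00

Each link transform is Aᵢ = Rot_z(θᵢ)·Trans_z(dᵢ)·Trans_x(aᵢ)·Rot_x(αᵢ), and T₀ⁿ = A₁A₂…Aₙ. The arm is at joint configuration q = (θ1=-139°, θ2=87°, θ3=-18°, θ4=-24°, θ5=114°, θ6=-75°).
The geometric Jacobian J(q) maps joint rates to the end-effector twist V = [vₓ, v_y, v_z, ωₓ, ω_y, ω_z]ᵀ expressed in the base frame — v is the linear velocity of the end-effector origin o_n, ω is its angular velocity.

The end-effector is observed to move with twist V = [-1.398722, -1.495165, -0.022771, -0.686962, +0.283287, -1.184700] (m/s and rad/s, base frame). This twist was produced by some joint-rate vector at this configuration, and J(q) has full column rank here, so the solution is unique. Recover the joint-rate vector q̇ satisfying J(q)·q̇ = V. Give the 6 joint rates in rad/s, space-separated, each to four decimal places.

-0.7340 -0.4950 0.2870 0.1210 -0.3530 -0.8920

o_n = [0.9590, -1.2756, 1.0613]
J₁: ẑ×o_n = [1.2756, 0.9590, -0.0000], ω = ẑ
J2: z=[0.0000, 0.0000, 1.0000] o=[-0.2491, -0.2165, 0.4900] → [1.0591, 1.2081, -0.0000, 0.0000, 0.0000, 1.0000]
J3: z=[0.7880, 0.6157, 0.0000] o=[-0.0890, -0.4214, 0.9800] → [0.0501, -0.0641, -1.3184, 0.7880, 0.6157, 0.0000]
J4: z=[0.1902, -0.2435, -0.9511] o=[0.5719, -0.5688, 1.1500] → [-0.6506, -0.3513, -0.0402, 0.1902, -0.2435, -0.9511]
J5: z=[0.4817, 0.8673, -0.1257] o=[1.2220, -0.8989, 1.3645] → [-0.3103, 0.1791, 0.0466, 0.4817, 0.8673, -0.1257]
J6: z=[0.8588, -0.4957, -0.1289] o=[1.1785, -0.9103, 1.1186] → [-0.0187, 0.0775, -0.4225, 0.8588, -0.4957, -0.1289]
q̇ = J⁺·V = [-0.7340, -0.4950, 0.2870, 0.1210, -0.3530, -0.8920]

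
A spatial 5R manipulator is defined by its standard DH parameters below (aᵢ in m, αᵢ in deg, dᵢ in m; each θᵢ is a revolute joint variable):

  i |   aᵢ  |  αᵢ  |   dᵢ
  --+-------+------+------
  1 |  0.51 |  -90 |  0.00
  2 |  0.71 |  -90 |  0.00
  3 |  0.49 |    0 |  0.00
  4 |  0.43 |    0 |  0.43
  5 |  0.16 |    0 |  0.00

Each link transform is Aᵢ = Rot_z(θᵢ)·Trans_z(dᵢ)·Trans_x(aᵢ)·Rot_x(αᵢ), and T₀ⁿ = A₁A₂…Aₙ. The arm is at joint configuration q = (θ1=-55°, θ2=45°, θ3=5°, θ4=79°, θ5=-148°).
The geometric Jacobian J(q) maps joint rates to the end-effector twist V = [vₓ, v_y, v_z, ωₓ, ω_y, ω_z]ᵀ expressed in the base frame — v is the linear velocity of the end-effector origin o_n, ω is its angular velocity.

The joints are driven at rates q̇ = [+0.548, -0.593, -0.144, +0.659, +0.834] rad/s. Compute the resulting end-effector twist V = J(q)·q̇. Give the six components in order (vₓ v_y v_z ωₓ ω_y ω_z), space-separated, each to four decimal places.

o_n = [0.3833, -1.1167, -1.2326]
J₁: ẑ×o_n = [1.1167, 0.3833, -0.0000], ω = ẑ
J2: z=[0.8192, 0.5736, 0.0000] o=[0.2925, -0.4178, 0.0000] → [-0.7070, 1.0097, -0.6245, 0.8192, 0.5736, 0.0000]
J3: z=[-0.4056, 0.5792, -0.7071] o=[0.5805, -0.8290, -0.5020] → [-0.6266, -0.1569, 0.2309, -0.4056, 0.5792, -0.7071]
J4: z=[-0.4056, 0.5792, -0.7071] o=[0.7435, -1.1363, -0.8472] → [-0.2094, 0.0984, 0.2007, -0.4056, 0.5792, -0.7071]
J5: z=[-0.4056, 0.5792, -0.7071] o=[0.2370, -1.1585, -1.1830] → [0.0009, -0.1235, -0.1017, -0.4056, 0.5792, -0.7071]
V = J·q̇ = [0.9841, -0.4043, 0.3846, -1.0329, 0.4412, -0.4059]

0.9841 -0.4043 0.3846 -1.0329 0.4412 -0.4059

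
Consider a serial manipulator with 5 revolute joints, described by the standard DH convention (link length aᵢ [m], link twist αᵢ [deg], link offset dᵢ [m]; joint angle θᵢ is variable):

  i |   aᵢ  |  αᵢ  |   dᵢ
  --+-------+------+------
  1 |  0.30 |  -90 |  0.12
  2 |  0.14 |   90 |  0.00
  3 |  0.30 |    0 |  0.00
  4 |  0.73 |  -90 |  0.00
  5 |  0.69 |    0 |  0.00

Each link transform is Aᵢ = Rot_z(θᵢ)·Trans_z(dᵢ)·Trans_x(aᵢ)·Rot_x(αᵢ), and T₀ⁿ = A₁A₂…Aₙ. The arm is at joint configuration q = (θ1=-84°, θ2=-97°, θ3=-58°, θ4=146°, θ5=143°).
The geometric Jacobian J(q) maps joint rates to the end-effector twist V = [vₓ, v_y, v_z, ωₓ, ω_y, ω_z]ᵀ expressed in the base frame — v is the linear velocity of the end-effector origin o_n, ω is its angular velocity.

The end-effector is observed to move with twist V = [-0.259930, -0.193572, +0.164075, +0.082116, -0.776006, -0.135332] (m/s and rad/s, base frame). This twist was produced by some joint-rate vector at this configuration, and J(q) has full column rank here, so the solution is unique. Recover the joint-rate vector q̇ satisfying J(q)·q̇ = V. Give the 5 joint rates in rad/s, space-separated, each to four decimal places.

-0.6480 0.0150 -0.0500 -0.7870 -0.4140

o_n = [-0.0046, -0.6792, 0.4736]
J₁: ẑ×o_n = [0.6792, -0.0046, 0.0000], ω = ẑ
J2: z=[0.9945, 0.1045, 0.0000] o=[0.0314, -0.2984, 0.1200] → [0.0370, -0.3516, -0.3750, 0.9945, 0.1045, 0.0000]
J3: z=[-0.1037, 0.9871, -0.1219] o=[0.0296, -0.2814, 0.2590] → [0.1634, 0.0264, 0.0750, -0.1037, 0.9871, -0.1219]
J4: z=[-0.1037, 0.9871, -0.1219] o=[-0.2255, -0.2887, 0.4167] → [0.0085, -0.0210, -0.1775, -0.1037, 0.9871, -0.1219]
J5: z=[0.0474, -0.1175, -0.9919] o=[0.4998, -0.2094, 0.4420] → [-0.4697, 0.4988, -0.0815, 0.0474, -0.1175, -0.9919]
q̇ = J⁺·V = [-0.6480, 0.0150, -0.0500, -0.7870, -0.4140]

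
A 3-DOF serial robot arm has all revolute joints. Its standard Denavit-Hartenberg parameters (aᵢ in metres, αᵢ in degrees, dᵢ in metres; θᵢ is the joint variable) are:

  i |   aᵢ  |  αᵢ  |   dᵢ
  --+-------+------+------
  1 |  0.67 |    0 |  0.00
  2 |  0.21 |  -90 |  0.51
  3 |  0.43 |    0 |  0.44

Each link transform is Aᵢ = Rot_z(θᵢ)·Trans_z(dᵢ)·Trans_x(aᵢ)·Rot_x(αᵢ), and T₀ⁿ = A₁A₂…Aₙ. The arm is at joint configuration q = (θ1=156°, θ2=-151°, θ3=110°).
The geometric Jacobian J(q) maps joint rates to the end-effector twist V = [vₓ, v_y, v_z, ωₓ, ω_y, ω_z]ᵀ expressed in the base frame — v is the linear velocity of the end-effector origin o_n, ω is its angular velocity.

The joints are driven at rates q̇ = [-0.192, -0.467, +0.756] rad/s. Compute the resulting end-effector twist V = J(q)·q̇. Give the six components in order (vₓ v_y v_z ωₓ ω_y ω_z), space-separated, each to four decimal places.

0.0405 0.0749 0.1112 -0.0659 0.7531 -0.6590

o_n = [-0.5877, 0.7163, 0.1059]
J₁: ẑ×o_n = [-0.7163, -0.5877, 0.0000], ω = ẑ
J2: z=[0.0000, 0.0000, 1.0000] o=[-0.6121, 0.2725, 0.0000] → [-0.4438, 0.0243, 0.0000, 0.0000, 0.0000, 1.0000]
J3: z=[-0.0872, 0.9962, 0.0000] o=[-0.4029, 0.2908, 0.5100] → [-0.4025, -0.0352, 0.1471, -0.0872, 0.9962, 0.0000]
V = J·q̇ = [0.0405, 0.0749, 0.1112, -0.0659, 0.7531, -0.6590]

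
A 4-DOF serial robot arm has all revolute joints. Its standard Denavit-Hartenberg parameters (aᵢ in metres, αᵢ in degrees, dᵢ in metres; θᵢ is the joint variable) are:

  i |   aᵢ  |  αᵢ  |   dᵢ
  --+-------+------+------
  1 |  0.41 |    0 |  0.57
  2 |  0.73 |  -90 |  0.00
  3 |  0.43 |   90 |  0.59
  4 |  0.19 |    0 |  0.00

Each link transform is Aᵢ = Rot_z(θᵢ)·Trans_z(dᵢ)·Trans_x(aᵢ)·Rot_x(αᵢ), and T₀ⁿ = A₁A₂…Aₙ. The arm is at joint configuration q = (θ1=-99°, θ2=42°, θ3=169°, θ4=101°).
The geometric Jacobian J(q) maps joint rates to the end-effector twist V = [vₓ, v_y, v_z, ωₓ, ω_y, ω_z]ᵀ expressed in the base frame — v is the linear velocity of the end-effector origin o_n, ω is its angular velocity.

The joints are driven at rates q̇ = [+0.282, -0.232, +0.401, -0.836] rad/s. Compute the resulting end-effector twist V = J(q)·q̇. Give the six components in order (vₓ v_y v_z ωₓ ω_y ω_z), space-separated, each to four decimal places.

o_n = [0.7742, -0.2701, 0.4949]
J₁: ẑ×o_n = [0.2701, 0.7742, -0.0000], ω = ẑ
J2: z=[0.0000, 0.0000, 1.0000] o=[-0.0641, -0.4050, 0.5700] → [-0.1348, 0.8383, 0.0000, 0.0000, 0.0000, 1.0000]
J3: z=[0.8387, 0.5446, 0.0000] o=[0.3334, -1.0172, 0.5700] → [-0.0409, 0.0630, 0.3865, 0.8387, 0.5446, 0.0000]
J4: z=[0.1039, -0.1600, -0.9816] o=[0.5984, -0.3418, 0.4880] → [0.0693, -0.1733, 0.0356, 0.1039, -0.1600, -0.9816]
V = J·q̇ = [0.0331, 0.1940, 0.1252, 0.2494, 0.3522, 0.8706]

0.0331 0.1940 0.1252 0.2494 0.3522 0.8706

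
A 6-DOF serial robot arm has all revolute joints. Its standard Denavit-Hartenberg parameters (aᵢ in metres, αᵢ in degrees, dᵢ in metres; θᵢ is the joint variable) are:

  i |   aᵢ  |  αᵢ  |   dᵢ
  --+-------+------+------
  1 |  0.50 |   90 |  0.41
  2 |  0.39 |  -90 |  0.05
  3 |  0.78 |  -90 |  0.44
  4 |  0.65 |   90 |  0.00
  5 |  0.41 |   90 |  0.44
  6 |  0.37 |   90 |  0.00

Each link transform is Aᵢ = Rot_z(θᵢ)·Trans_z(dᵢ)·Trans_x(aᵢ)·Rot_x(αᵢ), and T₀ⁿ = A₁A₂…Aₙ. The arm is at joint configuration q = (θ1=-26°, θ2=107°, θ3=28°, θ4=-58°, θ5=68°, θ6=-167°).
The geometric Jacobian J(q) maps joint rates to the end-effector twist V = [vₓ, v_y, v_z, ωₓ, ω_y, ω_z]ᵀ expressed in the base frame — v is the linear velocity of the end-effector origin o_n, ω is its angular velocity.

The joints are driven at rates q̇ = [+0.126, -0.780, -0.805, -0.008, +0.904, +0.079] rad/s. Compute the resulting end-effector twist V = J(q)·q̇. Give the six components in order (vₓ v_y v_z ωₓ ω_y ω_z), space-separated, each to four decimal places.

o_n = [-0.7014, 0.7660, 1.1150]
J₁: ẑ×o_n = [-0.7660, -0.7014, 0.0000], ω = ẑ
J2: z=[-0.4384, -0.8988, 0.0000] o=[0.4494, -0.2192, 0.4100] → [-0.6336, 0.3090, -1.4662, -0.4384, -0.8988, 0.0000]
J3: z=[-0.8595, 0.4192, -0.2924] o=[0.3250, -0.2141, 0.7830] → [0.4257, 0.5854, -0.4121, -0.8595, 0.4192, -0.2924]
J4: z=[0.5104, 0.7334, -0.4490] o=[-0.0736, 0.3877, 1.3129] → [0.0246, 0.3829, 0.6535, 0.5104, 0.7334, -0.4490]
J5: z=[-0.4332, -0.2317, -0.8710] o=[-0.5565, 0.8031, 1.4426] → [0.0435, -0.0157, -0.0175, -0.4332, -0.2317, -0.8710]
J6: z=[-0.8799, 0.3178, 0.3532] o=[-0.6672, 1.0782, 0.9193] → [0.1724, 0.1600, 0.2856, -0.8799, 0.3178, 0.3532]
V = J·q̇ = [0.1078, -0.8053, 1.4769, 0.5686, 0.1734, -0.3945]

0.1078 -0.8053 1.4769 0.5686 0.1734 -0.3945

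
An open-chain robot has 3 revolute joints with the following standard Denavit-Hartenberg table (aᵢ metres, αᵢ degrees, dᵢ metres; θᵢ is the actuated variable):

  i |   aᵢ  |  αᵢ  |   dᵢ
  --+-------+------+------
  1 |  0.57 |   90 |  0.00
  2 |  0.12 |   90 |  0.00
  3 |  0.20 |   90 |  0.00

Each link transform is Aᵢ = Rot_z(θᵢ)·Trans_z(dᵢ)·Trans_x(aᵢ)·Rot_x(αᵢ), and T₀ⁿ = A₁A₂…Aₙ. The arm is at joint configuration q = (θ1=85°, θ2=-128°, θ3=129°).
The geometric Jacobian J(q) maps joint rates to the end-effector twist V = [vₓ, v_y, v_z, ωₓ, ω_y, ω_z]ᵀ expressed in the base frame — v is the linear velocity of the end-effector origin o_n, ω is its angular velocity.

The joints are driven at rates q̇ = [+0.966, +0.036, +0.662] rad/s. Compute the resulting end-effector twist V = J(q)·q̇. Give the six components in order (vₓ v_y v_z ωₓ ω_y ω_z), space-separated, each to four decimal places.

-0.6164 0.2681 0.0812 -0.0096 -0.5228 1.3736

o_n = [0.2048, 0.5579, 0.0046]
J₁: ẑ×o_n = [-0.5579, 0.2048, 0.0000], ω = ẑ
J2: z=[0.9962, -0.0872, 0.0000] o=[0.0497, 0.5678, 0.0000] → [-0.0004, -0.0046, 0.0036, 0.9962, -0.0872, 0.0000]
J3: z=[-0.0687, -0.7850, 0.6157] o=[0.0432, 0.4942, -0.0946] → [-0.1170, 0.1063, 0.1225, -0.0687, -0.7850, 0.6157]
V = J·q̇ = [-0.6164, 0.2681, 0.0812, -0.0096, -0.5228, 1.3736]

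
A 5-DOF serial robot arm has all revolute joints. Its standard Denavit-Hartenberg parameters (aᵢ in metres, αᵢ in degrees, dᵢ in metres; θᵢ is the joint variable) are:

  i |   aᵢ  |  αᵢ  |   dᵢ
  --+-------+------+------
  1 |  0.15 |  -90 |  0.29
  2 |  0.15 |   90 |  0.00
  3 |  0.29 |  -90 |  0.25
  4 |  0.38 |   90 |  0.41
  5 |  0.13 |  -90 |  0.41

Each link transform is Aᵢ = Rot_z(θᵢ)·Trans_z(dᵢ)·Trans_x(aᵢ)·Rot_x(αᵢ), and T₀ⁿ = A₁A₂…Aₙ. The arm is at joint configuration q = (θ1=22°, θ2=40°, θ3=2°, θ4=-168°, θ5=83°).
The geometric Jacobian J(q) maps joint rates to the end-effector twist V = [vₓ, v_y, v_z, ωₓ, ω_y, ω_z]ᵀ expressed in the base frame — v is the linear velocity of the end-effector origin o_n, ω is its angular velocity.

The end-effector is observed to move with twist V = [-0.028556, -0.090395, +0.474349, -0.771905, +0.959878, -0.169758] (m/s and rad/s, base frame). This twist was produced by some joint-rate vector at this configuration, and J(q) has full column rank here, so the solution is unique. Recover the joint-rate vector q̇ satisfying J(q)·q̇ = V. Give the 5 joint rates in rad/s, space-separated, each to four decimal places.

o_n = [-0.1376, 0.5185, 0.2702]
J₁: ẑ×o_n = [-0.5185, -0.1376, 0.0000], ω = ẑ
J2: z=[-0.3746, 0.9272, 0.0000] o=[0.1391, 0.0562, 0.2900] → [-0.0183, -0.0074, 0.0834, -0.3746, 0.9272, 0.0000]
J3: z=[0.5960, 0.2408, 0.7660] o=[0.2456, 0.0992, 0.1936] → [-0.3028, -0.3393, 0.3422, 0.5960, 0.2408, 0.7660]
J4: z=[-0.3992, 0.9166, 0.0224] o=[0.5967, 0.2520, 0.1988] → [0.0595, 0.0120, 0.5667, -0.3992, 0.9166, 0.0224]
J5: z=[-0.7278, -0.3019, -0.6157] o=[0.2211, 0.5282, 0.5073] → [0.0656, 0.0483, -0.1013, -0.7278, -0.3019, -0.6157]
q̇ = J⁺·V = [-0.0240, 0.5300, 0.3950, 0.6550, 0.7520]

-0.0240 0.5300 0.3950 0.6550 0.7520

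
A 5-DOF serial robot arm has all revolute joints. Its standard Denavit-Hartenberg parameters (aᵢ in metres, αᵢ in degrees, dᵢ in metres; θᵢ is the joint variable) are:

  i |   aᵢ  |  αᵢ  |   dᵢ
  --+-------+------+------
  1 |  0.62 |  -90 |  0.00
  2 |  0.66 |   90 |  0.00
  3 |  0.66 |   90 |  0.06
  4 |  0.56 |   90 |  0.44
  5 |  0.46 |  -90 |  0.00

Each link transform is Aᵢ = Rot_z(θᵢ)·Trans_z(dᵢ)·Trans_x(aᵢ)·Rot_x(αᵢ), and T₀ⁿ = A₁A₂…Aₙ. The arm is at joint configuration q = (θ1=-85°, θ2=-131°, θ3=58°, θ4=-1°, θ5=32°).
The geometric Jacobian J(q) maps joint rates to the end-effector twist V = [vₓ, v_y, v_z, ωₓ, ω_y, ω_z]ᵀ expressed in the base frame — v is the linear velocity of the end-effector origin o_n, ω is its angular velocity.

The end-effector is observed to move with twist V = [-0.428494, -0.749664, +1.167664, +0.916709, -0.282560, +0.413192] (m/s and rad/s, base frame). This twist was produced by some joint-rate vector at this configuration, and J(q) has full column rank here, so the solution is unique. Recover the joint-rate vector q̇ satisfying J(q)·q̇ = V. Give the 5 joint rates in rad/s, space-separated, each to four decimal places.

0.6430 0.6360 0.0690 -0.4820 0.1910

o_n = [0.9307, 0.8703, 1.5511]
J₁: ẑ×o_n = [-0.8703, 0.9307, 0.0000], ω = ẑ
J2: z=[0.9962, 0.0872, 0.0000] o=[0.0540, -0.6176, 0.0000] → [0.1352, -1.5452, 1.4059, 0.9962, 0.0872, 0.0000]
J3: z=[-0.0658, 0.7518, -0.6561] o=[0.0163, -0.1863, 0.4981] → [1.4849, -0.5306, -0.7570, -0.0658, 0.7518, -0.6561]
J4: z=[-0.5764, 0.5081, 0.6400] o=[0.5499, 0.1362, 0.7227] → [-0.0490, 0.7212, -0.6166, -0.5764, 0.5081, 0.6400]
J5: z=[0.0516, -0.7591, 0.6490] o=[0.7530, 0.5877, 1.2347] → [-0.4237, 0.0990, 0.1494, 0.0516, -0.7591, 0.6490]
q̇ = J⁺·V = [0.6430, 0.6360, 0.0690, -0.4820, 0.1910]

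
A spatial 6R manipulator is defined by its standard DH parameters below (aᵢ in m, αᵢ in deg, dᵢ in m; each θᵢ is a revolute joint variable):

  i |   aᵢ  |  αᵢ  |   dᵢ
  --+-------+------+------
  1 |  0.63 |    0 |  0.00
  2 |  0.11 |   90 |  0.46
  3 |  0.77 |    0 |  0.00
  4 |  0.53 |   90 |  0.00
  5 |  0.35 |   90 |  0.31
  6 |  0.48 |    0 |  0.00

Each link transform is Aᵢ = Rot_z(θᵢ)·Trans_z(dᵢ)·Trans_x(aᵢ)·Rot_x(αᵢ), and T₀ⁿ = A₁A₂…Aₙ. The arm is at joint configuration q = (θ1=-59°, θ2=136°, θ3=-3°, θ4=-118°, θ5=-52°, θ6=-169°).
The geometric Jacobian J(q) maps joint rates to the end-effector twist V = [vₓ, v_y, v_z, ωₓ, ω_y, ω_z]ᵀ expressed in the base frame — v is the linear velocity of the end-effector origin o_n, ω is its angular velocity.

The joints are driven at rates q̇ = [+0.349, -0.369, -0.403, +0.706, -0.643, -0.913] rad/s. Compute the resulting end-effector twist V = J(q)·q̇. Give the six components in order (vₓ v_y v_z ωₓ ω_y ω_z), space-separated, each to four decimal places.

o_n = [0.5204, -0.1160, 0.1418]
J₁: ẑ×o_n = [0.1160, 0.5204, -0.0000], ω = ẑ
J2: z=[0.0000, 0.0000, 1.0000] o=[0.3245, -0.5400, 0.0000] → [-0.4240, 0.1959, 0.0000, 0.0000, 0.0000, 1.0000]
J3: z=[0.9744, -0.2250, 0.0000] o=[0.3492, -0.4328, 0.4600] → [0.0716, 0.3100, 0.3472, 0.9744, -0.2250, 0.0000]
J4: z=[0.9744, -0.2250, 0.0000] o=[0.5222, 0.3164, 0.4197] → [0.0625, 0.2707, -0.4218, 0.9744, -0.2250, 0.0000]
J5: z=[-0.1928, -0.8352, 0.5150] o=[0.4608, 0.0504, -0.0346] → [-0.0616, 0.0647, 0.0819, -0.1928, -0.8352, 0.5150]
J6: z=[-0.5086, 0.5339, 0.6755] o=[0.1073, -0.2546, -0.0596] → [0.0140, 0.3815, -0.2910, -0.5086, 0.5339, 0.6755]
V = J·q̇ = [0.2391, -0.2144, -0.2246, 0.8836, -0.0186, -0.9679]

0.2391 -0.2144 -0.2246 0.8836 -0.0186 -0.9679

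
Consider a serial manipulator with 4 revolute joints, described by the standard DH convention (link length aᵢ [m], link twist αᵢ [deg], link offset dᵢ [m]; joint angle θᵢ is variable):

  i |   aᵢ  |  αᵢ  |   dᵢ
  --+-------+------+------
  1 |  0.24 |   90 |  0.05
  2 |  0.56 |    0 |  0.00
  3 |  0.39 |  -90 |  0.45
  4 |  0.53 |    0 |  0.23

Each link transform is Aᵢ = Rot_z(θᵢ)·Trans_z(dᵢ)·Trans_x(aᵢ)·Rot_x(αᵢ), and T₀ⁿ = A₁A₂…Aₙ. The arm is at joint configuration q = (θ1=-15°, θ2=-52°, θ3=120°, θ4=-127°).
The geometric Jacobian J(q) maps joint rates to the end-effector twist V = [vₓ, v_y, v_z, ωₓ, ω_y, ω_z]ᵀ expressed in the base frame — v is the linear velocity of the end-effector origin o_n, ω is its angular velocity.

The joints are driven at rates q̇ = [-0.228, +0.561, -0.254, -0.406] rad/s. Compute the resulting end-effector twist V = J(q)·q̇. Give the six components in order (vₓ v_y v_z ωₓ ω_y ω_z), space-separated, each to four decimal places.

-0.0504 0.0536 -0.0232 0.2842 -0.3940 -0.3801

o_n = [0.1585, -0.9466, -0.2393]
J₁: ẑ×o_n = [0.9466, 0.1585, -0.0000], ω = ẑ
J2: z=[-0.2588, -0.9659, 0.0000] o=[0.2318, -0.0621, 0.0500] → [0.2794, -0.0749, 0.1581, -0.2588, -0.9659, 0.0000]
J3: z=[-0.2588, -0.9659, 0.0000] o=[0.5648, -0.1513, -0.3913] → [-0.1468, 0.0393, -0.1866, -0.2588, -0.9659, 0.0000]
J4: z=[-0.8956, 0.2400, 0.3746] o=[0.5895, -0.6238, -0.0297] → [0.0706, -0.3491, 0.3925, -0.8956, 0.2400, 0.3746]
V = J·q̇ = [-0.0504, 0.0536, -0.0232, 0.2842, -0.3940, -0.3801]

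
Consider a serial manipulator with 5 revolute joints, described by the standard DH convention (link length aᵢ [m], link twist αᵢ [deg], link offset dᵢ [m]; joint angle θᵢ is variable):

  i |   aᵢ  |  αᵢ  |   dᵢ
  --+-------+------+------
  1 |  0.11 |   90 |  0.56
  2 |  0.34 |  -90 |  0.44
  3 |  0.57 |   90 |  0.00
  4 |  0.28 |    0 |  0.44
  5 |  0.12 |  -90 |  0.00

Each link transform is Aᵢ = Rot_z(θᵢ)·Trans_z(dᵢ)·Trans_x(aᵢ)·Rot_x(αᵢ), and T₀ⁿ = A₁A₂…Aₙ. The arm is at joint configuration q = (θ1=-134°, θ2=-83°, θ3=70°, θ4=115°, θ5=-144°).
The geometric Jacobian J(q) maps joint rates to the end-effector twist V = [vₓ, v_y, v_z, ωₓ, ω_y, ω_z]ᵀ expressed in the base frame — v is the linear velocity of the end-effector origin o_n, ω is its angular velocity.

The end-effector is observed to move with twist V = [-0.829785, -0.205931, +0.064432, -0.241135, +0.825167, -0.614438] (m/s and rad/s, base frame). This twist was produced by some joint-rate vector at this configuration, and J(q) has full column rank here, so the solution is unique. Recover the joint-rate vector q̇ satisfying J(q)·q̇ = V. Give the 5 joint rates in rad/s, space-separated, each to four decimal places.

-0.6710 0.7860 -0.4160 -0.3560 0.2410

o_n = [-0.3397, -0.2547, -0.3530]
J₁: ẑ×o_n = [0.2547, -0.3397, 0.0000], ω = ẑ
J2: z=[-0.7193, 0.6947, 0.0000] o=[-0.0764, -0.0791, 0.5600] → [-0.6342, -0.6567, 0.3092, -0.7193, 0.6947, 0.0000]
J3: z=[-0.6895, -0.7140, 0.1219] o=[-0.4217, 0.1967, 0.2225] → [0.4659, -0.3868, 0.3698, -0.6895, -0.7140, 0.1219]
J4: z=[-0.3256, 0.1552, -0.9327] o=[-0.0529, -0.1925, 0.0290] → [-0.1173, 0.1431, 0.0648, -0.3256, 0.1552, -0.9327]
J5: z=[-0.3256, 0.1552, -0.9327] o=[-0.4477, -0.2246, -0.3102] → [-0.0347, -0.1147, -0.0070, -0.3256, 0.1552, -0.9327]
q̇ = J⁺·V = [-0.6710, 0.7860, -0.4160, -0.3560, 0.2410]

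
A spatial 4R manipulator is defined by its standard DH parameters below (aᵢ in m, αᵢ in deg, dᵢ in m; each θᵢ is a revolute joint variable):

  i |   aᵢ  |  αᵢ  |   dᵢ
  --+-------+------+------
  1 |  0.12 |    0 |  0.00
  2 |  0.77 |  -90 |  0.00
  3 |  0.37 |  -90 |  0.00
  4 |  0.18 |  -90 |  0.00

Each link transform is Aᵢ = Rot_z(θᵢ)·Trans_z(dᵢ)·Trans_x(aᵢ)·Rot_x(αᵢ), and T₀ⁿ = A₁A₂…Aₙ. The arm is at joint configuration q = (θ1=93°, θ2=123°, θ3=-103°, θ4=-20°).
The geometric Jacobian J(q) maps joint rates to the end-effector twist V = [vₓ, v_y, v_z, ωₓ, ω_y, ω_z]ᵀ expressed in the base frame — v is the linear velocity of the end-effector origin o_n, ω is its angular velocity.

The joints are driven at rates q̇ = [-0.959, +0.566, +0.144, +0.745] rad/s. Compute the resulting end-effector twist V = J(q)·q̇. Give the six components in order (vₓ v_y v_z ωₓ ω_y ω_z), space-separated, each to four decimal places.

-0.1814 0.2616 0.0622 -0.5026 -0.5432 -0.2254

o_n = [-0.4949, -0.3113, 0.5253]
J₁: ẑ×o_n = [0.3113, -0.4949, 0.0000], ω = ẑ
J2: z=[0.0000, 0.0000, 1.0000] o=[-0.0063, 0.1198, 0.0000] → [0.4311, -0.4886, 0.0000, 0.0000, 0.0000, 1.0000]
J3: z=[0.5878, -0.8090, 0.0000] o=[-0.6292, -0.3328, 0.0000] → [-0.4250, -0.3088, 0.1213, 0.5878, -0.8090, 0.0000]
J4: z=[-0.7883, -0.5727, 0.2250] o=[-0.5619, -0.2838, 0.3605] → [-0.0882, 0.1450, 0.0600, -0.7883, -0.5727, 0.2250]
V = J·q̇ = [-0.1814, 0.2616, 0.0622, -0.5026, -0.5432, -0.2254]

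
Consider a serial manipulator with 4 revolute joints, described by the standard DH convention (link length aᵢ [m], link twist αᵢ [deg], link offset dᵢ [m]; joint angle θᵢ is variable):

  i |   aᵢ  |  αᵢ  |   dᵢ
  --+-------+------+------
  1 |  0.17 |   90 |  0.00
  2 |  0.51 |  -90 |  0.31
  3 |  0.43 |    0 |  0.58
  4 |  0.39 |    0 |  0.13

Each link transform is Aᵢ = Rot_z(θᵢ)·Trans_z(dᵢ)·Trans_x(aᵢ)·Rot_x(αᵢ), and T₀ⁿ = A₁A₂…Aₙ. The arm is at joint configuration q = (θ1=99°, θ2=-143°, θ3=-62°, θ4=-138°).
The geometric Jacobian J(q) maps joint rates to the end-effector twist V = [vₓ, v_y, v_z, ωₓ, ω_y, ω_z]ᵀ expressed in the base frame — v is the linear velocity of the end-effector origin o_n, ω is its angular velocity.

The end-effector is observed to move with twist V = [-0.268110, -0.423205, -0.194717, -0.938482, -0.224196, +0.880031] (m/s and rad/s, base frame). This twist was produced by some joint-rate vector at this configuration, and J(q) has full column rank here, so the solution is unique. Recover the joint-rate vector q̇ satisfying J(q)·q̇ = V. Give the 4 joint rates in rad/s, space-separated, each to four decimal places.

o_n = [0.4991, 0.4045, -0.7749]
J₁: ẑ×o_n = [-0.4045, 0.4991, 0.0000], ω = ẑ
J2: z=[0.9877, 0.1564, 0.0000] o=[-0.0266, 0.1679, 0.0000] → [-0.1212, 0.7654, 0.1514, 0.9877, 0.1564, 0.0000]
J3: z=[-0.0941, 0.5944, -0.7986] o=[0.3433, -0.1859, -0.3069] → [0.1933, -0.1685, -0.1482, -0.0941, 0.5944, -0.7986]
J4: z=[-0.0941, 0.5944, -0.7986] o=[0.6889, 0.0590, -0.8916] → [0.3453, 0.1625, 0.0803, -0.0941, 0.5944, -0.7986]
q̇ = J⁺·V = [0.7810, -0.9620, 0.1710, -0.2950]

0.7810 -0.9620 0.1710 -0.2950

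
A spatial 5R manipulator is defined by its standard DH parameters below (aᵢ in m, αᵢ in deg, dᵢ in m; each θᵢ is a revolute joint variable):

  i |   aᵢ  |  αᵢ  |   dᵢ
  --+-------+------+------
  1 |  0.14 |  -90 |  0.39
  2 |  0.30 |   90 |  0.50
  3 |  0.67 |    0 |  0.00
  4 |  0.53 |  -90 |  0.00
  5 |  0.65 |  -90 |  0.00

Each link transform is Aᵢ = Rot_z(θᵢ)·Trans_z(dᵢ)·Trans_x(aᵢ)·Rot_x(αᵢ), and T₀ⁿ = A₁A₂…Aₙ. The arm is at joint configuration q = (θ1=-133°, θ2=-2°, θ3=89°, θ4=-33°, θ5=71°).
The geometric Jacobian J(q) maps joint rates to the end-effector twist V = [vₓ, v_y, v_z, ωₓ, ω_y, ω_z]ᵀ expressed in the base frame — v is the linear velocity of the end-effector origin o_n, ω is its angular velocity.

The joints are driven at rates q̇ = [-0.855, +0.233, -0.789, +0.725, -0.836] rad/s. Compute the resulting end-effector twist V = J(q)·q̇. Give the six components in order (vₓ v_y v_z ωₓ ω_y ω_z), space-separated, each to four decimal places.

-1.7953 -1.3849 0.0325 -0.6454 -0.3483 -0.8948

o_n = [0.7001, -1.8662, -0.1989]
J₁: ẑ×o_n = [1.8662, 0.7001, -0.0000], ω = ẑ
J2: z=[0.7314, -0.6820, 0.0000] o=[-0.0955, -0.1024, 0.3900] → [0.4016, 0.4307, -0.7474, 0.7314, -0.6820, 0.0000]
J3: z=[0.0238, 0.0255, 0.9994] o=[0.0657, -0.6627, 0.4005] → [1.1875, 0.6482, -0.0448, 0.0238, 0.0255, 0.9994]
J4: z=[0.0238, 0.0255, 0.9994] o=[0.5477, -1.1281, 0.4009] → [0.7224, 0.1666, -0.0215, 0.0238, 0.0255, 0.9994]
J5: z=[0.9740, 0.2246, -0.0289] o=[0.6670, -1.6444, 0.4112] → [-0.1434, 0.5933, -0.2235, 0.9740, 0.2246, -0.0289]
V = J·q̇ = [-1.7953, -1.3849, 0.0325, -0.6454, -0.3483, -0.8948]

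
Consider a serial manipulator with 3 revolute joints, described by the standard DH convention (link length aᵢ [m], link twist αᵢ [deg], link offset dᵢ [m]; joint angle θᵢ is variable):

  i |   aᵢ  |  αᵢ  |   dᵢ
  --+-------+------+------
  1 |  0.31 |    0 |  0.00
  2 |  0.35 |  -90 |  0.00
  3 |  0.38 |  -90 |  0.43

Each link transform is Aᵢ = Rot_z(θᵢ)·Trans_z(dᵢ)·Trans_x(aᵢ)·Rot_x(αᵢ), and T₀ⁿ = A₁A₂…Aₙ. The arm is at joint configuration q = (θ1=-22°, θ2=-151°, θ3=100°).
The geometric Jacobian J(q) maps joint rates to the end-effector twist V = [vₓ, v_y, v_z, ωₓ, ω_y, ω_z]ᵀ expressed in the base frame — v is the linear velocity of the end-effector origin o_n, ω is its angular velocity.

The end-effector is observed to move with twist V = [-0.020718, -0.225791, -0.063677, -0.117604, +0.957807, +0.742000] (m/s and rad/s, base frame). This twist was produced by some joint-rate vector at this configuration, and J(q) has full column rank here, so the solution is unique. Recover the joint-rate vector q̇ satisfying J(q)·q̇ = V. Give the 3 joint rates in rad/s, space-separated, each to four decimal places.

o_n = [0.0579, -0.5775, -0.3742]
J₁: ẑ×o_n = [0.5775, 0.0579, -0.0000], ω = ẑ
J2: z=[0.0000, 0.0000, 1.0000] o=[0.2874, -0.1161, 0.0000] → [0.4614, -0.2295, 0.0000, 0.0000, 0.0000, 1.0000]
J3: z=[0.1219, -0.9925, 0.0000] o=[-0.0600, -0.1588, 0.0000] → [0.3714, 0.0456, 0.0660, 0.1219, -0.9925, 0.0000]
q̇ = J⁺·V = [-0.0400, 0.7820, -0.9650]

-0.0400 0.7820 -0.9650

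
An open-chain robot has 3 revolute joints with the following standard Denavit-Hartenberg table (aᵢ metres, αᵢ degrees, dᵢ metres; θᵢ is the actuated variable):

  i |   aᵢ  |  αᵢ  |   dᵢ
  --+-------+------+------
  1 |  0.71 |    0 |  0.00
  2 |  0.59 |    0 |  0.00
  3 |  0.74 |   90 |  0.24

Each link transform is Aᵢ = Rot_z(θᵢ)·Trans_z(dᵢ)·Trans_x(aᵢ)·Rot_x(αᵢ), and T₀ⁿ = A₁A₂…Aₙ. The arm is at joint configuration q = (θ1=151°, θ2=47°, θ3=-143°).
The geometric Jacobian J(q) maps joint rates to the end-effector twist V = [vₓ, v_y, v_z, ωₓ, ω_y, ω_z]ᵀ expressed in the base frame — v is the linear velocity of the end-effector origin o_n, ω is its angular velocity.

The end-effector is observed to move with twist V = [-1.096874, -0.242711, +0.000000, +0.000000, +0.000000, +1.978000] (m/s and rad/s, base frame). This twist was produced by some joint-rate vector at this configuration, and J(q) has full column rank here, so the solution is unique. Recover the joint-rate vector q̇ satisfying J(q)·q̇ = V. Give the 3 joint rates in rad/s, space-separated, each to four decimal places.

0.4570 0.9660 0.5550

o_n = [-0.7577, 0.7681, 0.2400]
J₁: ẑ×o_n = [-0.7681, -0.7577, 0.0000], ω = ẑ
J2: z=[0.0000, 0.0000, 1.0000] o=[-0.6210, 0.3442, 0.0000] → [-0.4239, -0.1367, 0.0000, 0.0000, 0.0000, 1.0000]
J3: z=[0.0000, 0.0000, 1.0000] o=[-1.1821, 0.1619, 0.0000] → [-0.6062, 0.4244, 0.0000, 0.0000, 0.0000, 1.0000]
q̇ = J⁺·V = [0.4570, 0.9660, 0.5550]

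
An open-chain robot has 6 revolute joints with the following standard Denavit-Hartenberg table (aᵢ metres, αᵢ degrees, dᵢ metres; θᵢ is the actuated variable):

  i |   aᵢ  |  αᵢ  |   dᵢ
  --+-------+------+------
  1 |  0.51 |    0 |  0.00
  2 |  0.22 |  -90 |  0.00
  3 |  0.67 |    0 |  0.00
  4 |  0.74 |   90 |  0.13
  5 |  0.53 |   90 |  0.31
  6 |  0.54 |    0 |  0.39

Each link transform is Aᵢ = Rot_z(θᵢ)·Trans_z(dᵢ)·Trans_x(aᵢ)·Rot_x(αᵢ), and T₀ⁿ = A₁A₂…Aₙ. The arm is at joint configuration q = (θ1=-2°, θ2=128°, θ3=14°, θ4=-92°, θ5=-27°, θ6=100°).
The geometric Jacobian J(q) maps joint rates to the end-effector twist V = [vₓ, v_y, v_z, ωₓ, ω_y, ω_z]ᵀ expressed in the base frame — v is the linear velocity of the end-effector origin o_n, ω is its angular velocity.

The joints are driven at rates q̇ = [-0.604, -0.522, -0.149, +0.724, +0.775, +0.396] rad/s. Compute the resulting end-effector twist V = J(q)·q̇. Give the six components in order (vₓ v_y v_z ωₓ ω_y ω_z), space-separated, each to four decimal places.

-0.1610 -0.0742 0.6788 0.2878 -0.7741 -1.1407

o_n = [0.7021, 0.4243, 0.9438]
J₁: ẑ×o_n = [-0.4243, 0.7021, 0.0000], ω = ẑ
J2: z=[0.0000, 0.0000, 1.0000] o=[0.5097, -0.0178, 0.0000] → [-0.4421, 0.1924, 0.0000, 0.0000, 0.0000, 1.0000]
J3: z=[-0.8090, -0.5878, 0.0000] o=[0.3804, 0.1602, 0.0000] → [-0.5547, 0.7635, -0.0246, -0.8090, -0.5878, 0.0000]
J4: z=[-0.8090, -0.5878, 0.0000] o=[-0.0017, 0.6861, -0.1621] → [-0.6500, 0.8947, 0.6255, -0.8090, -0.5878, 0.0000]
J5: z=[0.5749, -0.7913, 0.2079] o=[-0.1973, 0.7342, 0.5617] → [-0.2379, -0.0326, 0.5336, 0.5749, -0.7913, 0.2079]
J6: z=[0.7763, 0.4474, -0.4441] o=[0.1178, 0.7097, 1.0881] → [-0.1913, -0.1474, -0.4830, 0.7763, 0.4474, -0.4441]
V = J·q̇ = [-0.1610, -0.0742, 0.6788, 0.2878, -0.7741, -1.1407]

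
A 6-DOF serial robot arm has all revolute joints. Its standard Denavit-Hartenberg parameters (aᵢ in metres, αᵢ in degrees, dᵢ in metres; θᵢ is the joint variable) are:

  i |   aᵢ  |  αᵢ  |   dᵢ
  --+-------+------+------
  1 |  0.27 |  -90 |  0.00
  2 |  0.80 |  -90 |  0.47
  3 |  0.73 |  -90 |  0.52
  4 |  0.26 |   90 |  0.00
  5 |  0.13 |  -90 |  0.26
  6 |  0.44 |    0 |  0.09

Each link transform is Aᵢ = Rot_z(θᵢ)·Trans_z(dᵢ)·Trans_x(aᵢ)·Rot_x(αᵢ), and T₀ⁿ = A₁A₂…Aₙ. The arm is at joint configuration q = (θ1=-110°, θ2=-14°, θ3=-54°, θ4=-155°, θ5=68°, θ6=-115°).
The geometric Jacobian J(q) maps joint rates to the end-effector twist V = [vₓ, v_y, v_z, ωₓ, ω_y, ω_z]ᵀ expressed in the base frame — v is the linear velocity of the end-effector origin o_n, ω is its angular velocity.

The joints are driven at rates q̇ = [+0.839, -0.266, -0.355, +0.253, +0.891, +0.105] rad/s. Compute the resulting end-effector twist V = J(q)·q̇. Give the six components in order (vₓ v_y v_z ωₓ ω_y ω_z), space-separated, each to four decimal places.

o_n = [0.2752, -1.3840, 0.2451]
J₁: ẑ×o_n = [1.3840, 0.2752, -0.0000], ω = ẑ
J2: z=[0.9397, -0.3420, 0.0000] o=[-0.0923, -0.2537, 0.0000] → [-0.0838, -0.2303, -0.9364, 0.9397, -0.3420, 0.0000]
J3: z=[-0.0827, -0.2273, -0.9703] o=[0.0838, -1.1439, 0.1935] → [-0.2447, -0.1814, 0.0634, -0.0827, -0.2273, -0.9703]
J4: z=[-0.8208, -0.5366, 0.1957] o=[0.4534, -1.8553, -0.2072] → [-0.3350, 0.3364, -0.4825, -0.8208, -0.5366, 0.1957]
J5: z=[-0.1639, 0.5495, 0.8193] o=[0.3111, -1.6888, -0.3473] → [0.0758, 0.0677, -0.0302, -0.1639, 0.5495, 0.8193]
J6: z=[0.1999, -0.7948, 0.5730] o=[0.1429, -1.5794, -0.1370] → [-0.4157, -0.0006, 0.1442, 0.1999, -0.7948, 0.5730]
V = J·q̇ = [1.2094, 0.5019, 0.0927, -0.5533, 0.4420, 2.0231]

1.2094 0.5019 0.0927 -0.5533 0.4420 2.0231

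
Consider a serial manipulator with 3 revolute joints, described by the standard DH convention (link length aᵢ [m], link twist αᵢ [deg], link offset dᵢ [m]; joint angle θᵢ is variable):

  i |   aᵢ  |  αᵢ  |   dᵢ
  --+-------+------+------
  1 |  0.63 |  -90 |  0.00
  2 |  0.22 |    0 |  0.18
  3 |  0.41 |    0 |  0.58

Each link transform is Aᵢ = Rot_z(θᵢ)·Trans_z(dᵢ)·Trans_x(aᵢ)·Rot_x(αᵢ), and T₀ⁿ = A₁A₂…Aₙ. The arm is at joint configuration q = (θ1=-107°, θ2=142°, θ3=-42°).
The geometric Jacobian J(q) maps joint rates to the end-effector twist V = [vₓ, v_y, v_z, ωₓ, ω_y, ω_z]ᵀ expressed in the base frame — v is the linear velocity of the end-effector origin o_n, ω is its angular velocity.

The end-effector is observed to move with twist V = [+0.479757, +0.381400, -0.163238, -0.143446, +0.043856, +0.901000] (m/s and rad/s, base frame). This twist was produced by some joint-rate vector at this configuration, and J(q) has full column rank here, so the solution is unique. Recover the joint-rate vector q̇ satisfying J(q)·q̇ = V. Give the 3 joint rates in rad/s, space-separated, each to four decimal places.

o_n = [0.6141, -0.5908, -0.5392]
J₁: ẑ×o_n = [0.5908, 0.6141, -0.0000], ω = ẑ
J2: z=[0.9563, -0.2924, 0.0000] o=[-0.1842, -0.6025, 0.0000] → [0.1577, 0.5157, 0.2446, 0.9563, -0.2924, 0.0000]
J3: z=[0.9563, -0.2924, 0.0000] o=[0.0386, -0.4893, -0.1354] → [0.1181, 0.3861, 0.0712, 0.9563, -0.2924, 0.0000]
q̇ = J⁺·V = [0.9010, -0.8800, 0.7300]

0.9010 -0.8800 0.7300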